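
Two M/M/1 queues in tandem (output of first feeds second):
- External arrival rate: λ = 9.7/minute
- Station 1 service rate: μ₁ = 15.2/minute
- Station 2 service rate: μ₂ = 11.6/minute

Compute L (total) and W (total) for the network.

By Jackson's theorem, each station behaves as independent M/M/1.
Station 1: ρ₁ = 9.7/15.2 = 0.6382, L₁ = ρ₁/(1-ρ₁) = λ/(μ₁-λ) = 9.7/5.50 = 1.7636
Station 2: ρ₂ = 9.7/11.6 = 0.8362, L₂ = ρ₂/(1-ρ₂) = λ/(μ₂-λ) = 9.7/1.90 = 5.1053
Total: L = L₁ + L₂ = 1.7636 + 5.1053 = 6.8689
W = L/λ = 6.8689/9.7 = 0.7081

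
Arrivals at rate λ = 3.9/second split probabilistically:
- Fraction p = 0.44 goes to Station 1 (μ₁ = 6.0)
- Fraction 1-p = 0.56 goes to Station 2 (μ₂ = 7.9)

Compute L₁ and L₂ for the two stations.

Effective rates: λ₁ = 3.9×0.44 = 1.716, λ₂ = 3.9×0.56 = 2.184
Station 1: ρ₁ = 1.716/6.0 = 0.2860, L₁ = ρ₁/(1-ρ₁) = 0.2860/(1-0.2860) = 0.4006
Station 2: ρ₂ = 2.184/7.9 = 0.27646, L₂ = ρ₂/(1-ρ₂) = 0.27646/(1-0.27646) = 0.3821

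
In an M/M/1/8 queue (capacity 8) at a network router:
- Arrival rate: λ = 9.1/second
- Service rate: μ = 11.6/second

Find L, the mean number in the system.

ρ = λ/μ = 9.1/11.6 = 0.784483
P₀ = (1-ρ)/(1-ρ^(K+1)) = (1-0.784483)/(1-0.784483^9) = 0.2155/0.8875 = 0.2428
P_K = P₀×ρ^K = 0.24284 × 0.784483^8 = 0.24284 × 0.14344 = 0.03483
L = ρ[1 - (K+1)ρ^K + Kρ^(K+1)] / [(1-ρ)(1-ρ^(K+1))]
L = 0.784483 × (1 - 9×0.143439 + 8×0.112526) / ((1 - 0.784483) × (1 - 0.112526)) = 2.4989 packets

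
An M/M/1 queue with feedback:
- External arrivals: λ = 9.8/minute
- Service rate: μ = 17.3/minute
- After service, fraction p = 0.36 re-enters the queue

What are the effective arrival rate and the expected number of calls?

Effective arrival rate: λ_eff = λ/(1-p) = 9.8/(1-0.36) = 9.8/0.64 = 15.3125
ρ = λ_eff/μ = 15.3125/17.3 = 0.885116
L = ρ/(1-ρ) = 0.885116/(1-0.885116) = 7.7044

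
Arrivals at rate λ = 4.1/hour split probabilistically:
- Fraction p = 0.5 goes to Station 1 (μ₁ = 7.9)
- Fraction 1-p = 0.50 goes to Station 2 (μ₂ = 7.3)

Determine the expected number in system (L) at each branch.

Effective rates: λ₁ = 4.1×0.5 = 2.05, λ₂ = 4.1×0.50 = 2.05
Station 1: ρ₁ = 2.05/7.9 = 0.2595, L₁ = ρ₁/(1-ρ₁) = 0.2595/(1-0.2595) = 0.3504
Station 2: ρ₂ = 2.05/7.3 = 0.28082, L₂ = ρ₂/(1-ρ₂) = 0.28082/(1-0.28082) = 0.3905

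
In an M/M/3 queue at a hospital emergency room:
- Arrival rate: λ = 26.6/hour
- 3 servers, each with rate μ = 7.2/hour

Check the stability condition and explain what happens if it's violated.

Stability requires ρ = λ/(cμ) < 1
ρ = 26.6/(3 × 7.2) = 26.6/21.60 = 1.2315
Since 1.2315 ≥ 1, the system is UNSTABLE.
Need c > λ/μ = 26.6/7.2 = 3.69.
Minimum servers needed: c = 4.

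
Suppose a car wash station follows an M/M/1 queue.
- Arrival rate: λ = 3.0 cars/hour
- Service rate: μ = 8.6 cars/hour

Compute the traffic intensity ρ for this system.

Server utilization: ρ = λ/μ
ρ = 3.0/8.6 = 0.3488
The server is busy 34.88% of the time.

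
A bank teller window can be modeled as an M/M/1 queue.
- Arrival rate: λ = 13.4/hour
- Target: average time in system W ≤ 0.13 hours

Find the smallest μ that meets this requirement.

For M/M/1: W = 1/(μ-λ)
Need W ≤ 0.13, so 1/(μ-λ) ≤ 0.13
μ - λ ≥ 1/0.13 = 7.6923
μ ≥ 13.4 + 7.6923 = 21.0923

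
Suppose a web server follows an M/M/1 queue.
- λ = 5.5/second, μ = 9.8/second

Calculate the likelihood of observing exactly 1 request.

ρ = λ/μ = 5.5/9.8 = 0.5612
P(n) = (1-ρ)ρⁿ
P(1) = (1-0.5612) × 0.5612^1
P(1) = 0.4388 × 0.5612
P(1) = 0.2463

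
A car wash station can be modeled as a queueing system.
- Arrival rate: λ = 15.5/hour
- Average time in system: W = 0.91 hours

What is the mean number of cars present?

Little's Law: L = λW
L = 15.5 × 0.91 = 14.1050 cars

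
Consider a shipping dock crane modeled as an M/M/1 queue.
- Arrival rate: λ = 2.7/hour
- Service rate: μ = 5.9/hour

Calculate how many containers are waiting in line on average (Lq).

ρ = λ/μ = 2.7/5.9 = 0.4576
For M/M/1: Lq = λ²/(μ(μ-λ))
Lq = 7.29/(5.9 × 3.20)
Lq = 0.3861 containers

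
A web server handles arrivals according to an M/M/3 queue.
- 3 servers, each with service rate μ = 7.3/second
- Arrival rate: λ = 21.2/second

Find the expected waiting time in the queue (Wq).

Traffic intensity: ρ = λ/(cμ) = 21.2/(3×7.3) = 0.9680
Since ρ = 0.9680 < 1, system is stable.
Offered load a = λ/μ = cρ = 21.2/7.3 = 2.9041
P₀ = [ Σₙ₌₀^2 aⁿ/n! + a^3/(3!(1-ρ)) ]⁻¹
Σ = a^0/0! + a^1/1! + a^2/2! = 1.0000 + 2.9041 + 4.2169 = 8.1210
a^3/(3!(1-ρ)) = 24.49283/(6 × 0.03196347) = 127.7126
P₀ = 1/(8.1210 + 127.7126) = 0.007362
Lq = P₀·a^3·ρ / (3!(1-ρ)²) = 0.007361946 × 24.49283 × 0.9680365 / (6 × 0.001021663) = 28.4750
Wq = Lq/λ = 28.4750/21.2 = 1.3432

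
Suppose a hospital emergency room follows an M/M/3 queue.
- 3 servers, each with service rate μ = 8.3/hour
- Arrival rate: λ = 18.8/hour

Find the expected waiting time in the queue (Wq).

Traffic intensity: ρ = λ/(cμ) = 18.8/(3×8.3) = 0.7550
Since ρ = 0.7550 < 1, system is stable.
Offered load a = λ/μ = cρ = 18.8/8.3 = 2.2651
P₀ = [ Σₙ₌₀^2 aⁿ/n! + a^3/(3!(1-ρ)) ]⁻¹
Σ = a^0/0! + a^1/1! + a^2/2! = 1.0000 + 2.2651 + 2.5652 = 5.8303
a^3/(3!(1-ρ)) = 11.6209/(6 × 0.24498) = 7.9060
P₀ = 1/(5.8303 + 7.9060) = 0.07280
Lq = P₀·a^3·ρ / (3!(1-ρ)²) = 0.0727997 × 11.6209 × 0.755020 / (6 × 0.0600152) = 1.7738
Wq = Lq/λ = 1.7738/18.8 = 0.09435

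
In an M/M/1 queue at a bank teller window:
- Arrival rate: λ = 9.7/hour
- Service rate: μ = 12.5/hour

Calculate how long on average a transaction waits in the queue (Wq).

First, compute utilization: ρ = λ/μ = 9.7/12.5 = 0.7760
For M/M/1: Wq = λ/(μ(μ-λ))
Wq = 9.7/(12.5 × (12.5-9.7))
Wq = 9.7/(12.5 × 2.80)
Wq = 0.2771 hours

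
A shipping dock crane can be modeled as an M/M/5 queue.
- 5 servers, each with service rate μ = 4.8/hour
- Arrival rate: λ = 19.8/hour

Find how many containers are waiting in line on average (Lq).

Traffic intensity: ρ = λ/(cμ) = 19.8/(5×4.8) = 0.8250
Since ρ = 0.8250 < 1, system is stable.
Offered load a = λ/μ = cρ = 19.8/4.8 = 4.1250
P₀ = [ Σₙ₌₀^4 aⁿ/n! + a^5/(5!(1-ρ)) ]⁻¹
Σ = a^0/0! + a^1/1! + a^2/2! + a^3/3! + a^4/4! = 1.000000 + 4.125000 + 8.507812 + 11.69824 + 12.06381 = 37.3949
a^5/(5!(1-ρ)) = 1194.3174/(120 × 0.1750) = 56.8723
P₀ = 1/(37.3949 + 56.8723) = 0.01061
Lq = P₀·a^5·ρ / (5!(1-ρ)²) = 0.0106082 × 1194.3174 × 0.825000 / (120 × 0.0306250) = 2.8442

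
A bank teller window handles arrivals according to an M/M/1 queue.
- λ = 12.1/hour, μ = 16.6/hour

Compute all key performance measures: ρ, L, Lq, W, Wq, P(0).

Step 1: ρ = λ/μ = 12.1/16.6 = 0.7289
Step 2: L = λ/(μ-λ) = 12.1/4.50 = 2.6889
Step 3: Lq = λ²/(μ(μ-λ)) = 146.41/(16.6×4.50) = 1.9600
Step 4: W = 1/(μ-λ) = 1/4.50 = 0.22222
Step 5: Wq = λ/(μ(μ-λ)) = 12.1/(16.6×4.50) = 0.1620
Step 6: P(0) = 1-ρ = 0.2711
Verify: L = λW = 12.1×0.22222 = 2.6889 ✔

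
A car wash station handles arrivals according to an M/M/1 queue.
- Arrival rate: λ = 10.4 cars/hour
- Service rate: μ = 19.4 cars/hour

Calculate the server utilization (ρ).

Server utilization: ρ = λ/μ
ρ = 10.4/19.4 = 0.5361
The server is busy 53.61% of the time.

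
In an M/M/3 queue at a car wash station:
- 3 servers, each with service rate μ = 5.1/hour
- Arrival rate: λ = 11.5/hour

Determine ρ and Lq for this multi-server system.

Traffic intensity: ρ = λ/(cμ) = 11.5/(3×5.1) = 0.7516
Since ρ = 0.7516 < 1, system is stable.
Offered load a = λ/μ = cρ = 11.5/5.1 = 2.2549
P₀ = [ Σₙ₌₀^2 aⁿ/n! + a^3/(3!(1-ρ)) ]⁻¹
Σ = a^0/0! + a^1/1! + a^2/2! = 1.0000 + 2.2549 + 2.5423 = 5.7972
a^3/(3!(1-ρ)) = 11.4652/(6 × 0.248366) = 7.6938
P₀ = 1/(5.7972 + 7.6938) = 0.07412
Lq = P₀·a^3·ρ / (3!(1-ρ)²) = 0.074124 × 11.4652 × 0.75163 / (6 × 0.061686) = 1.7259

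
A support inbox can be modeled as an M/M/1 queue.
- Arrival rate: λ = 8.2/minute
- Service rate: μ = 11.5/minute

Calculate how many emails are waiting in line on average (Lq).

ρ = λ/μ = 8.2/11.5 = 0.7130
For M/M/1: Lq = λ²/(μ(μ-λ))
Lq = 67.24/(11.5 × 3.30)
Lq = 1.7718 emails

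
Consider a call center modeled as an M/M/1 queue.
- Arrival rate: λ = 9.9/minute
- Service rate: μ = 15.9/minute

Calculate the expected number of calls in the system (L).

ρ = λ/μ = 9.9/15.9 = 0.6226
For M/M/1: L = λ/(μ-λ)
L = 9.9/(15.9-9.9) = 9.9/6.00
L = 1.6500 calls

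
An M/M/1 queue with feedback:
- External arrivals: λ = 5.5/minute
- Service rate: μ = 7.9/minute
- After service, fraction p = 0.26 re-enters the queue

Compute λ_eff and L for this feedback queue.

Effective arrival rate: λ_eff = λ/(1-p) = 5.5/(1-0.26) = 5.5/0.74 = 7.4324324
ρ = λ_eff/μ = 7.4324324/7.9 = 0.94081423
L = ρ/(1-ρ) = 0.94081423/(1-0.94081423) = 15.8960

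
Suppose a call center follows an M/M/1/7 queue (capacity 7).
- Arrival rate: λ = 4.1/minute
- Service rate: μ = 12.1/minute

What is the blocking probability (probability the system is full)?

ρ = λ/μ = 4.1/12.1 = 0.33884
P₀ = (1-ρ)/(1-ρ^(K+1)) = (1-0.33884)/(1-0.33884^8) = 0.6612/0.9998 = 0.6613
P_K = P₀×ρ^K = 0.6613 × 0.33884^7 = 0.6613 × 0.0005128 = 0.0003391
Blocking probability = 0.03391%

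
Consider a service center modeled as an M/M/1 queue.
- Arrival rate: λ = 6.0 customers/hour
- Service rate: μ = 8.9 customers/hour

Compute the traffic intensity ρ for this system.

Server utilization: ρ = λ/μ
ρ = 6.0/8.9 = 0.6742
The server is busy 67.42% of the time.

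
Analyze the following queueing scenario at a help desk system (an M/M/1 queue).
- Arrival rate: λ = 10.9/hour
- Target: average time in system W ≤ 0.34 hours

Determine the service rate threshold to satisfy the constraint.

For M/M/1: W = 1/(μ-λ)
Need W ≤ 0.34, so 1/(μ-λ) ≤ 0.34
μ - λ ≥ 1/0.34 = 2.9412
μ ≥ 10.9 + 2.9412 = 13.8412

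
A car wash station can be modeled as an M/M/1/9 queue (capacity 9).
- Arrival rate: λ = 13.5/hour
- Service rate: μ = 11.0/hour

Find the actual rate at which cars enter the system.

ρ = λ/μ = 13.5/11.0 = 1.227273
P₀ = (1-ρ)/(1-ρ^(K+1)) = (1-1.227273)/(1-1.227273^10) = -0.2273/-6.7520 = 0.03366
P_K = P₀×ρ^K = 0.03366 × 1.227273^9 = 0.03366 × 6.3164 = 0.2126
λ_eff = λ(1-P_K) = 13.5 × (1 - 0.212612) = 13.5 × 0.787388 = 10.6297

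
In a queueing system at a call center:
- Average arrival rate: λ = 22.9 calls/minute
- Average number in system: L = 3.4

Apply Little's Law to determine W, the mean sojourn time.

Little's Law: L = λW, so W = L/λ
W = 3.4/22.9 = 0.1485 minutes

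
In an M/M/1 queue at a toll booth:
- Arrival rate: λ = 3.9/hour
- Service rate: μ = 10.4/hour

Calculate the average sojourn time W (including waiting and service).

First, compute utilization: ρ = λ/μ = 3.9/10.4 = 0.3750
For M/M/1: W = 1/(μ-λ)
W = 1/(10.4-3.9) = 1/6.50
W = 0.1538 hours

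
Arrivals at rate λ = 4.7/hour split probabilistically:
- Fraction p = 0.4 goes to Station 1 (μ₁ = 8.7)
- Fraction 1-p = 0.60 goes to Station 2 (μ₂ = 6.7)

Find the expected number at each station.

Effective rates: λ₁ = 4.7×0.4 = 1.88, λ₂ = 4.7×0.60 = 2.82
Station 1: ρ₁ = 1.88/8.7 = 0.2161, L₁ = ρ₁/(1-ρ₁) = 0.2161/(1-0.2161) = 0.2757
Station 2: ρ₂ = 2.82/6.7 = 0.4209, L₂ = ρ₂/(1-ρ₂) = 0.4209/(1-0.4209) = 0.7268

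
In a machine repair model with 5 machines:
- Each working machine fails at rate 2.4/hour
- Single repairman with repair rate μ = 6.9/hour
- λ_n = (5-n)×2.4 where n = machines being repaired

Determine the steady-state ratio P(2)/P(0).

P(2)/P(0) = ∏_{i=0}^{2-1} λ_i/μ_{i+1}
= (5-0)×2.4/6.9 × (5-1)×2.4/6.9
= 2.4197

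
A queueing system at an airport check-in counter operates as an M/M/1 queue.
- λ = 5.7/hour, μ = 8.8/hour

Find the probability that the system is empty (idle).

ρ = λ/μ = 5.7/8.8 = 0.6477
P(0) = 1 - ρ = 1 - 0.6477 = 0.3523
The server is idle 35.23% of the time.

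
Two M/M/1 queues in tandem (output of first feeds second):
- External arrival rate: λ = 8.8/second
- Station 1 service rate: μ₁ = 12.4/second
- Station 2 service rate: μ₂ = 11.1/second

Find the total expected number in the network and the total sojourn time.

By Jackson's theorem, each station behaves as independent M/M/1.
Station 1: ρ₁ = 8.8/12.4 = 0.7097, L₁ = ρ₁/(1-ρ₁) = λ/(μ₁-λ) = 8.8/3.60 = 2.4444
Station 2: ρ₂ = 8.8/11.1 = 0.7928, L₂ = ρ₂/(1-ρ₂) = λ/(μ₂-λ) = 8.8/2.30 = 3.8261
Total: L = L₁ + L₂ = 2.4444 + 3.8261 = 6.2705
W = L/λ = 6.2705/8.8 = 0.7126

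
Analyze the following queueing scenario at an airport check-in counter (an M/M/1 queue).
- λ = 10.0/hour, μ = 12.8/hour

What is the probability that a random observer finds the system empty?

ρ = λ/μ = 10.0/12.8 = 0.7812
P(0) = 1 - ρ = 1 - 0.7812 = 0.2188
The server is idle 21.88% of the time.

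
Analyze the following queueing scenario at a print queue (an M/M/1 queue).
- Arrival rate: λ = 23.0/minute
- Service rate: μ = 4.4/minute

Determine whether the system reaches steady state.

Stability requires ρ = λ/(cμ) < 1
ρ = 23.0/(1 × 4.4) = 23.0/4.40 = 5.2273
Since 5.2273 ≥ 1, the system is UNSTABLE.
Queue grows without bound. Need μ > λ = 23.0.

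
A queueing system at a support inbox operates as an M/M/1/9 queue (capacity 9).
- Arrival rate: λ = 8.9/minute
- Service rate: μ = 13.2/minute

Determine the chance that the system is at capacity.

ρ = λ/μ = 8.9/13.2 = 0.6742424
P₀ = (1-ρ)/(1-ρ^(K+1)) = (1-0.6742424)/(1-0.6742424^10) = 0.3258/0.9806 = 0.3322
P_K = P₀×ρ^K = 0.3322 × 0.6742424^9 = 0.3322 × 0.02880 = 0.009567
Blocking probability = 0.96%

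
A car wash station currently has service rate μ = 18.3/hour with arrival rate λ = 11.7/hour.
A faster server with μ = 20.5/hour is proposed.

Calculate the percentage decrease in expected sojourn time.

System 1: ρ₁ = 11.7/18.3 = 0.6393, W₁ = 1/(18.3-11.7) = 0.15152
System 2: ρ₂ = 11.7/20.5 = 0.5707, W₂ = 1/(20.5-11.7) = 0.11364
Improvement: (W₁-W₂)/W₁ = (0.15152-0.11364)/0.15152 = 25.00%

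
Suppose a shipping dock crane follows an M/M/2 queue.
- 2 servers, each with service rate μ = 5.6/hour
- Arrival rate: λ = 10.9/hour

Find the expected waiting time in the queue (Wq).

Traffic intensity: ρ = λ/(cμ) = 10.9/(2×5.6) = 0.9732
Since ρ = 0.9732 < 1, system is stable.
Offered load a = λ/μ = cρ = 10.9/5.6 = 1.9464
P₀ = [ Σₙ₌₀^1 aⁿ/n! + a^2/(2!(1-ρ)) ]⁻¹
Σ = a^0/0! + a^1/1! = 1.0000 + 1.9464 = 2.9464
a^2/(2!(1-ρ)) = 3.78858/(2 × 0.0267857) = 70.7202
P₀ = 1/(2.9464 + 70.7202) = 0.01357
Lq = P₀·a^2·ρ / (2!(1-ρ)²) = 0.01357466 × 3.788584 × 0.9732143 / (2 × 0.0007174745) = 34.8801
Wq = Lq/λ = 34.8801/10.9 = 3.2000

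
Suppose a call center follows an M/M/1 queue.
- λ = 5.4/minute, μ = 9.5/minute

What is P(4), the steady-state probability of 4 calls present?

ρ = λ/μ = 5.4/9.5 = 0.5684
P(n) = (1-ρ)ρⁿ
P(4) = (1-0.5684) × 0.5684^4
P(4) = 0.43160 × 0.10438
P(4) = 0.04505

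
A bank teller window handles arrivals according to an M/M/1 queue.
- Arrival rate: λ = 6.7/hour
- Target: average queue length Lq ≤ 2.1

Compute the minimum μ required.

For M/M/1: Lq = λ²/(μ(μ-λ))
Need Lq ≤ 2.1, i.e. μ(μ-λ) ≥ λ²/2.1
μ² - 6.7μ - 44.89/2.1 ≥ 0  →  μ² - 6.7μ - 21.3762 ≥ 0
Quadratic formula (positive root): μ = [λ + √(λ² + 4×21.3762)]/2
Discriminant: 44.89 + 4×21.3762 = 130.3948, √130.3948 = 11.4191
μ ≥ (6.7 + 11.4191)/2 = 9.0595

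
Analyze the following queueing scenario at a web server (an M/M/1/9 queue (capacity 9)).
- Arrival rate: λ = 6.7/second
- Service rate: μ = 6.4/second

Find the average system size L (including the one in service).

ρ = λ/μ = 6.7/6.4 = 1.04688
P₀ = (1-ρ)/(1-ρ^(K+1)) = (1-1.04688)/(1-1.04688^10) = -0.04688/-0.5811 = 0.08067
P_K = P₀×ρ^K = 0.08067 × 1.04688^9 = 0.08067 × 1.5103 = 0.1218
L = ρ[1 - (K+1)ρ^K + Kρ^(K+1)] / [(1-ρ)(1-ρ^(K+1))]
L = 1.04688 × (1 - 10×1.5103 + 9×1.5811) / ((1 - 1.04688) × (1 - 1.5811)) = 4.8766 requests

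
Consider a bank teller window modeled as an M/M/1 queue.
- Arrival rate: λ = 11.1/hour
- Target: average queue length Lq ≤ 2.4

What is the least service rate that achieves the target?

For M/M/1: Lq = λ²/(μ(μ-λ))
Need Lq ≤ 2.4, i.e. μ(μ-λ) ≥ λ²/2.4
μ² - 11.1μ - 123.21/2.4 ≥ 0  →  μ² - 11.1μ - 51.3375 ≥ 0
Quadratic formula (positive root): μ = [λ + √(λ² + 4×51.3375)]/2
Discriminant: 123.21 + 4×51.3375 = 328.5600, √328.5600 = 18.1262
μ ≥ (11.1 + 18.1262)/2 = 14.6131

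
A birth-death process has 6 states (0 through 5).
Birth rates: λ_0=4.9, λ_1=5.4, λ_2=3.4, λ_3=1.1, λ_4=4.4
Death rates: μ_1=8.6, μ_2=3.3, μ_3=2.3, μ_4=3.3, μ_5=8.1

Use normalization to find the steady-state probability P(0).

Ratios P(n)/P(0) = (λ₀···λₙ₋₁)/(μ₁···μₙ):
P(1)/P(0) = (4.9)/(8.6) = 0.569767
P(2)/P(0) = (4.9×5.4)/(8.6×3.3) = 0.932347
P(3)/P(0) = (4.9×5.4×3.4)/(8.6×3.3×2.3) = 1.37825
P(4)/P(0) = (4.9×5.4×3.4×1.1)/(8.6×3.3×2.3×3.3) = 0.459417
P(5)/P(0) = (4.9×5.4×3.4×1.1×4.4)/(8.6×3.3×2.3×3.3×8.1) = 0.249560

Normalization: ∑ P(n) = 1
P(0) × (1.00000 + 0.569767 + 0.932347 + 1.37825 + 0.459417 + 0.249560) = 1
P(0) × 4.5893 = 1
P(0) = 1/4.5893 = 0.2179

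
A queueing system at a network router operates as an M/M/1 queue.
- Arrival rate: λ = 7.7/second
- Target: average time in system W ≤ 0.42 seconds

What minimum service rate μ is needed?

For M/M/1: W = 1/(μ-λ)
Need W ≤ 0.42, so 1/(μ-λ) ≤ 0.42
μ - λ ≥ 1/0.42 = 2.3810
μ ≥ 7.7 + 2.3810 = 10.0810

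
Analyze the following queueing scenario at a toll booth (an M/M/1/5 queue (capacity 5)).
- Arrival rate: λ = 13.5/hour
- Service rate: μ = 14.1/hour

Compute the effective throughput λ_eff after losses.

ρ = λ/μ = 13.5/14.1 = 0.95745
P₀ = (1-ρ)/(1-ρ^(K+1)) = (1-0.95745)/(1-0.95745^6) = 0.04255/0.2296 = 0.1853
P_K = P₀×ρ^K = 0.1853 × 0.95745^5 = 0.1853 × 0.8046 = 0.1491
λ_eff = λ(1-P_K) = 13.5 × (1 - 0.14909) = 13.5 × 0.85091 = 11.4873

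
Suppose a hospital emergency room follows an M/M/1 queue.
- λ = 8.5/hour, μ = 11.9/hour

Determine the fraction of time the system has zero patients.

ρ = λ/μ = 8.5/11.9 = 0.7143
P(0) = 1 - ρ = 1 - 0.7143 = 0.2857
The server is idle 28.57% of the time.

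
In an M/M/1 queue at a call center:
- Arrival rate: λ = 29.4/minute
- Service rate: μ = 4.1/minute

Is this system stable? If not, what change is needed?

Stability requires ρ = λ/(cμ) < 1
ρ = 29.4/(1 × 4.1) = 29.4/4.10 = 7.1707
Since 7.1707 ≥ 1, the system is UNSTABLE.
Queue grows without bound. Need μ > λ = 29.4.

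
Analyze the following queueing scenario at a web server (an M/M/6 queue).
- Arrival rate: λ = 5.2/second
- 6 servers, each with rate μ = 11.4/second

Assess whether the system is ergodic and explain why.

Stability requires ρ = λ/(cμ) < 1
ρ = 5.2/(6 × 11.4) = 5.2/68.40 = 0.07602
Since 0.07602 < 1, the system is STABLE.
The servers are busy 7.60% of the time.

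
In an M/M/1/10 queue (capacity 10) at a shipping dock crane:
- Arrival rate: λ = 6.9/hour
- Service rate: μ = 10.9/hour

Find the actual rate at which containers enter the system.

ρ = λ/μ = 6.9/10.9 = 0.63303
P₀ = (1-ρ)/(1-ρ^(K+1)) = (1-0.63303)/(1-0.63303^11) = 0.3670/0.9935 = 0.3694
P_K = P₀×ρ^K = 0.36939 × 0.63303^10 = 0.36939 × 0.010333 = 0.003817
λ_eff = λ(1-P_K) = 6.9 × (1 - 0.003817) = 6.9 × 0.996183 = 6.8737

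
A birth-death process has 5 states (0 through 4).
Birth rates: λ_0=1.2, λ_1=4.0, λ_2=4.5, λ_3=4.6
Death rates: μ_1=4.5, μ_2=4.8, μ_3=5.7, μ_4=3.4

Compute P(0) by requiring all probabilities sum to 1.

Ratios P(n)/P(0) = (λ₀···λₙ₋₁)/(μ₁···μₙ):
P(1)/P(0) = (1.2)/(4.5) = 0.2667
P(2)/P(0) = (1.2×4.0)/(4.5×4.8) = 0.2222
P(3)/P(0) = (1.2×4.0×4.5)/(4.5×4.8×5.7) = 0.1754
P(4)/P(0) = (1.2×4.0×4.5×4.6)/(4.5×4.8×5.7×3.4) = 0.2374

Normalization: ∑ P(n) = 1
P(0) × (1.0000 + 0.2667 + 0.2222 + 0.1754 + 0.2374) = 1
P(0) × 1.9017 = 1
P(0) = 1/1.9017 = 0.5258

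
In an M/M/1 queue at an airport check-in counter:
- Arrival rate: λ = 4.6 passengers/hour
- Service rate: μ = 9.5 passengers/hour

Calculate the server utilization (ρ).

Server utilization: ρ = λ/μ
ρ = 4.6/9.5 = 0.4842
The server is busy 48.42% of the time.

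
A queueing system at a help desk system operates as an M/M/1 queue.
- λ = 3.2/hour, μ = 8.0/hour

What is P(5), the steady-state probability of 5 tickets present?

ρ = λ/μ = 3.2/8.0 = 0.4000
P(n) = (1-ρ)ρⁿ
P(5) = (1-0.4000) × 0.4000^5
P(5) = 0.6000 × 0.01024
P(5) = 0.006144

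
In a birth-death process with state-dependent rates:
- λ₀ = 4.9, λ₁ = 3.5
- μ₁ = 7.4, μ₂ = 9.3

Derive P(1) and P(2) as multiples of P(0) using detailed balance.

Balance equations:
State 0: λ₀P₀ = μ₁P₁ → P₁ = (λ₀/μ₁)P₀ = (4.9/7.4)P₀ = 0.6622P₀
State 1: P₂ = (λ₀λ₁)/(μ₁μ₂)P₀ = (4.9×3.5)/(7.4×9.3)P₀ = 0.2492P₀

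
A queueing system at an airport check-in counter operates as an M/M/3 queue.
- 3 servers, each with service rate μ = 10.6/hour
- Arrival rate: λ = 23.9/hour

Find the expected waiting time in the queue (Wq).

Traffic intensity: ρ = λ/(cμ) = 23.9/(3×10.6) = 0.7516
Since ρ = 0.7516 < 1, system is stable.
Offered load a = λ/μ = cρ = 23.9/10.6 = 2.2547
P₀ = [ Σₙ₌₀^2 aⁿ/n! + a^3/(3!(1-ρ)) ]⁻¹
Σ = a^0/0! + a^1/1! + a^2/2! = 1.0000 + 2.2547 + 2.5419 = 5.7966
a^3/(3!(1-ρ)) = 11.4624/(6 × 0.248428) = 7.6900
P₀ = 1/(5.7966 + 7.6900) = 0.07415
Lq = P₀·a^3·ρ / (3!(1-ρ)²) = 0.07415 × 11.4624 × 0.7516 / (6 × 0.06172) = 1.7250
Wq = Lq/λ = 1.7250/23.9 = 0.07218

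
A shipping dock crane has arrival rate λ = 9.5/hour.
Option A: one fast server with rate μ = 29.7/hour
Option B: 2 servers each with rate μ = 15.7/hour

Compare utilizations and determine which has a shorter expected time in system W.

Option A: single server μ = 29.7 (M/M/1)
  ρ_A = 9.5/29.7 = 0.3199
  W_A = 1/(μ-λ) = 1/(29.7-9.5) = 1/20.20 = 0.04950

Option B: 2 servers μ = 15.7 (M/M/2)
  ρ_B = λ/(cμ) = 9.5/(2×15.7) = 0.3025
  Offered load a = λ/μ = cρ = 9.5/15.7 = 0.6051
  P₀ = [ Σₙ₌₀^1 aⁿ/n! + a^2/(2!(1-ρ)) ]⁻¹
  Σ = a^0/0! + a^1/1! = 1.0000 + 0.6051 = 1.6051
  a^2/(2!(1-ρ)) = 0.36614/(2 × 0.69745) = 0.2625
  P₀ = 1/(1.6051 + 0.26248) = 0.5355
  Lq = P₀·a^2·ρ / (2!(1-ρ)²) = 0.53545 × 0.36614 × 0.30255 / (2 × 0.48644) = 0.06097
  Wq_B = Lq/λ = 0.06097/9.5 = 0.006418
  W_B = Wq_B + 1/μ = 0.006418 + 0.06369 = 0.07011

Since W_A = 0.04950 < W_B = 0.07011, Option A (single fast server) has the shorter time in system.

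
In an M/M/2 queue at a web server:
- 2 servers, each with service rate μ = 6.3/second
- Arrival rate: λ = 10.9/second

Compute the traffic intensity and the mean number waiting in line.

Traffic intensity: ρ = λ/(cμ) = 10.9/(2×6.3) = 0.8651
Since ρ = 0.8651 < 1, system is stable.
Offered load a = λ/μ = cρ = 10.9/6.3 = 1.7302
P₀ = [ Σₙ₌₀^1 aⁿ/n! + a^2/(2!(1-ρ)) ]⁻¹
Σ = a^0/0! + a^1/1! = 1.0000 + 1.7302 = 2.7302
a^2/(2!(1-ρ)) = 2.993449/(2 × 0.1349206) = 11.0934
P₀ = 1/(2.7302 + 11.0934) = 0.07234
Lq = P₀·a^2·ρ / (2!(1-ρ)²) = 0.0723404 × 2.99345 × 0.865079 / (2 × 0.0182036) = 5.1454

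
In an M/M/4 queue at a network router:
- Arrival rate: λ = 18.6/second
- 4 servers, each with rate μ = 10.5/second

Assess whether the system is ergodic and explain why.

Stability requires ρ = λ/(cμ) < 1
ρ = 18.6/(4 × 10.5) = 18.6/42.00 = 0.4429
Since 0.4429 < 1, the system is STABLE.
The servers are busy 44.29% of the time.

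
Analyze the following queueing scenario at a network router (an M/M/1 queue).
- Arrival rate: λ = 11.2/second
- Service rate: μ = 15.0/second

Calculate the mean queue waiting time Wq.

First, compute utilization: ρ = λ/μ = 11.2/15.0 = 0.7467
For M/M/1: Wq = λ/(μ(μ-λ))
Wq = 11.2/(15.0 × (15.0-11.2))
Wq = 11.2/(15.0 × 3.80)
Wq = 0.1965 seconds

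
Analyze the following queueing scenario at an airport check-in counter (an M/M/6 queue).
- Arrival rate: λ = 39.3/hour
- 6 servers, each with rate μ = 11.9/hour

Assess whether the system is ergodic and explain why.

Stability requires ρ = λ/(cμ) < 1
ρ = 39.3/(6 × 11.9) = 39.3/71.40 = 0.5504
Since 0.5504 < 1, the system is STABLE.
The servers are busy 55.04% of the time.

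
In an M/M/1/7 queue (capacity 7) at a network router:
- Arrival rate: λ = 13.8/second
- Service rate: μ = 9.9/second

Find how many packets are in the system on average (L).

ρ = λ/μ = 13.8/9.9 = 1.39394
P₀ = (1-ρ)/(1-ρ^(K+1)) = (1-1.39394)/(1-1.39394^8) = -0.3939/-13.2545 = 0.02972
P_K = P₀×ρ^K = 0.02972 × 1.39394^7 = 0.02972 × 10.2261 = 0.3039
L = ρ[1 - (K+1)ρ^K + Kρ^(K+1)] / [(1-ρ)(1-ρ^(K+1))]
L = 1.39394 × (1 - 8×10.22607 + 7×14.25452) / ((1 - 1.39394) × (1 - 14.25452)) = 5.0651 packets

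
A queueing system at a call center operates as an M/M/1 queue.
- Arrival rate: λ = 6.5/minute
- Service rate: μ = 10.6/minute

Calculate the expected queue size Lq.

ρ = λ/μ = 6.5/10.6 = 0.6132
For M/M/1: Lq = λ²/(μ(μ-λ))
Lq = 42.25/(10.6 × 4.10)
Lq = 0.9722 calls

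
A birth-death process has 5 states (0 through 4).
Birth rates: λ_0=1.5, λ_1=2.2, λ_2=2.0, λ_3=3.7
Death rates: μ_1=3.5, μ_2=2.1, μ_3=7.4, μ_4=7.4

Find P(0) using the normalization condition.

Ratios P(n)/P(0) = (λ₀···λₙ₋₁)/(μ₁···μₙ):
P(1)/P(0) = (1.5)/(3.5) = 0.4286
P(2)/P(0) = (1.5×2.2)/(3.5×2.1) = 0.4490
P(3)/P(0) = (1.5×2.2×2.0)/(3.5×2.1×7.4) = 0.1213
P(4)/P(0) = (1.5×2.2×2.0×3.7)/(3.5×2.1×7.4×7.4) = 0.06067

Normalization: ∑ P(n) = 1
P(0) × (1.0000 + 0.4286 + 0.4490 + 0.1213 + 0.06067) = 1
P(0) × 2.0596 = 1
P(0) = 1/2.0596 = 0.4855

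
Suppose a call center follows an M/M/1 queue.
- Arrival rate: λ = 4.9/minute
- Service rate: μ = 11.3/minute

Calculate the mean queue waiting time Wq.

First, compute utilization: ρ = λ/μ = 4.9/11.3 = 0.4336
For M/M/1: Wq = λ/(μ(μ-λ))
Wq = 4.9/(11.3 × (11.3-4.9))
Wq = 4.9/(11.3 × 6.40)
Wq = 0.06775 minutes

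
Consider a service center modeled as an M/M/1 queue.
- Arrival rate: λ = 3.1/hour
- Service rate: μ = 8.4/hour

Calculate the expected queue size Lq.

ρ = λ/μ = 3.1/8.4 = 0.3690
For M/M/1: Lq = λ²/(μ(μ-λ))
Lq = 9.61/(8.4 × 5.30)
Lq = 0.2159 customers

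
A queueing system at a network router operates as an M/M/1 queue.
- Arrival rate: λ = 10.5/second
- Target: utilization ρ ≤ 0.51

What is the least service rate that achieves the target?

ρ = λ/μ, so μ = λ/ρ
μ ≥ 10.5/0.51 = 20.5882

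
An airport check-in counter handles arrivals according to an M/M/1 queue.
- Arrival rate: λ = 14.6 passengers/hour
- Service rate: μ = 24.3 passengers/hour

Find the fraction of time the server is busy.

Server utilization: ρ = λ/μ
ρ = 14.6/24.3 = 0.6008
The server is busy 60.08% of the time.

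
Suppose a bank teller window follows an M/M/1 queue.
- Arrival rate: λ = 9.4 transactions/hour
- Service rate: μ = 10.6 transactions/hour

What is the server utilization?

Server utilization: ρ = λ/μ
ρ = 9.4/10.6 = 0.8868
The server is busy 88.68% of the time.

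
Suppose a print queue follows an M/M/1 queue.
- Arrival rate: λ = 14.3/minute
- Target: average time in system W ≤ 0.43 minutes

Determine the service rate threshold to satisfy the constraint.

For M/M/1: W = 1/(μ-λ)
Need W ≤ 0.43, so 1/(μ-λ) ≤ 0.43
μ - λ ≥ 1/0.43 = 2.3256
μ ≥ 14.3 + 2.3256 = 16.6256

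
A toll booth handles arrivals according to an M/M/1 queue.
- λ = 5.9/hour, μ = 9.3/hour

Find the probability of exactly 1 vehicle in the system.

ρ = λ/μ = 5.9/9.3 = 0.6344
P(n) = (1-ρ)ρⁿ
P(1) = (1-0.6344) × 0.6344^1
P(1) = 0.3656 × 0.6344
P(1) = 0.2319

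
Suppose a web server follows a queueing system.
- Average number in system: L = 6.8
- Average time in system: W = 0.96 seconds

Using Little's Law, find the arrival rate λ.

Little's Law: L = λW, so λ = L/W
λ = 6.8/0.96 = 7.0833 requests/second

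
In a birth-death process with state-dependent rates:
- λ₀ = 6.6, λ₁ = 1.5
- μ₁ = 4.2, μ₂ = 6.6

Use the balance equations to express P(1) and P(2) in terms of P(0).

Balance equations:
State 0: λ₀P₀ = μ₁P₁ → P₁ = (λ₀/μ₁)P₀ = (6.6/4.2)P₀ = 1.5714P₀
State 1: P₂ = (λ₀λ₁)/(μ₁μ₂)P₀ = (6.6×1.5)/(4.2×6.6)P₀ = 0.3571P₀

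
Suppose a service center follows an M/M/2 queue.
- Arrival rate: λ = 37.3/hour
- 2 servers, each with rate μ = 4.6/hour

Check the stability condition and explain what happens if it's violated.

Stability requires ρ = λ/(cμ) < 1
ρ = 37.3/(2 × 4.6) = 37.3/9.20 = 4.0543
Since 4.0543 ≥ 1, the system is UNSTABLE.
Need c > λ/μ = 37.3/4.6 = 8.11.
Minimum servers needed: c = 9.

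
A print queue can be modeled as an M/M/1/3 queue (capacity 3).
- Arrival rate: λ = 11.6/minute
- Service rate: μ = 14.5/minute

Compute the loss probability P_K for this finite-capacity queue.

ρ = λ/μ = 11.6/14.5 = 0.8000
P₀ = (1-ρ)/(1-ρ^(K+1)) = (1-0.8000)/(1-0.8000^4) = 0.2000/0.5904 = 0.3388
P_K = P₀×ρ^K = 0.33875 × 0.8000^3 = 0.33875 × 0.51200 = 0.1734
Blocking probability = 17.34%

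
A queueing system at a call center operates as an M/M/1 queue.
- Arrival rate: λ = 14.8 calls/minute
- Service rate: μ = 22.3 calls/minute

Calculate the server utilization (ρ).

Server utilization: ρ = λ/μ
ρ = 14.8/22.3 = 0.6637
The server is busy 66.37% of the time.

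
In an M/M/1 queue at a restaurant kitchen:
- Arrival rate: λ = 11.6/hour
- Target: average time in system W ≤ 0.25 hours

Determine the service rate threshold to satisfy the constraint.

For M/M/1: W = 1/(μ-λ)
Need W ≤ 0.25, so 1/(μ-λ) ≤ 0.25
μ - λ ≥ 1/0.25 = 4.0000
μ ≥ 11.6 + 4.0000 = 15.6000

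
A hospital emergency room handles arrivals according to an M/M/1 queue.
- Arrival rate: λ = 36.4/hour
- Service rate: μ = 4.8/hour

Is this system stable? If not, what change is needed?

Stability requires ρ = λ/(cμ) < 1
ρ = 36.4/(1 × 4.8) = 36.4/4.80 = 7.5833
Since 7.5833 ≥ 1, the system is UNSTABLE.
Queue grows without bound. Need μ > λ = 36.4.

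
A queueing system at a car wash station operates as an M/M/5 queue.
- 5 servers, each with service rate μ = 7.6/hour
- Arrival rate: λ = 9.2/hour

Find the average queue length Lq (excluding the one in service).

Traffic intensity: ρ = λ/(cμ) = 9.2/(5×7.6) = 0.2421
Since ρ = 0.2421 < 1, system is stable.
Offered load a = λ/μ = cρ = 9.2/7.6 = 1.2105
P₀ = [ Σₙ₌₀^4 aⁿ/n! + a^5/(5!(1-ρ)) ]⁻¹
Σ = a^0/0! + a^1/1! + a^2/2! + a^3/3! + a^4/4! = 1.0000 + 1.2105 + 0.7327 + 0.2956 + 0.08947 = 3.3283
a^5/(5!(1-ρ)) = 2.5994/(120 × 0.7579) = 0.02858
P₀ = 1/(3.3283 + 0.02858) = 0.2979
Lq = P₀·a^5·ρ / (5!(1-ρ)²) = 0.2979 × 2.5994 × 0.2421 / (120 × 0.5744) = 0.002720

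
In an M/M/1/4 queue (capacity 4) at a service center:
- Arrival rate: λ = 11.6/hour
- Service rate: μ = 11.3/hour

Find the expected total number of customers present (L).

ρ = λ/μ = 11.6/11.3 = 1.02655
P₀ = (1-ρ)/(1-ρ^(K+1)) = (1-1.02655)/(1-1.02655^5) = -0.026550/-0.13999 = 0.1897
P_K = P₀×ρ^K = 0.18966 × 1.02655^4 = 0.18966 × 1.1105 = 0.2106
L = ρ[1 - (K+1)ρ^K + Kρ^(K+1)] / [(1-ρ)(1-ρ^(K+1))]
L = 1.02655 × (1 - 5×1.110505 + 4×1.139989) / ((1 - 1.02655) × (1 - 1.139989)) = 2.0524 customers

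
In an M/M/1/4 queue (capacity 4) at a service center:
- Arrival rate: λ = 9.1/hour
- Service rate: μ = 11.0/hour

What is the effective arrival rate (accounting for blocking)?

ρ = λ/μ = 9.1/11.0 = 0.82727
P₀ = (1-ρ)/(1-ρ^(K+1)) = (1-0.82727)/(1-0.82727^5) = 0.1727/0.6125 = 0.2820
P_K = P₀×ρ^K = 0.2820 × 0.82727^4 = 0.2820 × 0.4684 = 0.1321
λ_eff = λ(1-P_K) = 9.1 × (1 - 0.13208) = 9.1 × 0.86792 = 7.8981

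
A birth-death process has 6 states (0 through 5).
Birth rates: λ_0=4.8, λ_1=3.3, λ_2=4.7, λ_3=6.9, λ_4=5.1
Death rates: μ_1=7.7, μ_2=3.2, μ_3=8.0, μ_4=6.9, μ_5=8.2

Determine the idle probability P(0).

Ratios P(n)/P(0) = (λ₀···λₙ₋₁)/(μ₁···μₙ):
P(1)/P(0) = (4.8)/(7.7) = 0.62338
P(2)/P(0) = (4.8×3.3)/(7.7×3.2) = 0.64286
P(3)/P(0) = (4.8×3.3×4.7)/(7.7×3.2×8.0) = 0.37768
P(4)/P(0) = (4.8×3.3×4.7×6.9)/(7.7×3.2×8.0×6.9) = 0.37768
P(5)/P(0) = (4.8×3.3×4.7×6.9×5.1)/(7.7×3.2×8.0×6.9×8.2) = 0.23490

Normalization: ∑ P(n) = 1
P(0) × (1.0000 + 0.62338 + 0.64286 + 0.37768 + 0.37768 + 0.23490) = 1
P(0) × 3.2565 = 1
P(0) = 1/3.2565 = 0.3071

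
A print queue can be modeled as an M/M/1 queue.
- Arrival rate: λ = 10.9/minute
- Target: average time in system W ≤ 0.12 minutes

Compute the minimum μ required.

For M/M/1: W = 1/(μ-λ)
Need W ≤ 0.12, so 1/(μ-λ) ≤ 0.12
μ - λ ≥ 1/0.12 = 8.3333
μ ≥ 10.9 + 8.3333 = 19.2333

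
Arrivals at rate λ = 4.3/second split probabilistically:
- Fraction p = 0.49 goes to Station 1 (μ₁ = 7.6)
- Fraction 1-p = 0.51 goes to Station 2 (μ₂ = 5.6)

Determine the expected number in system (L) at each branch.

Effective rates: λ₁ = 4.3×0.49 = 2.107, λ₂ = 4.3×0.51 = 2.193
Station 1: ρ₁ = 2.107/7.6 = 0.27724, L₁ = ρ₁/(1-ρ₁) = 0.27724/(1-0.27724) = 0.3836
Station 2: ρ₂ = 2.193/5.6 = 0.3916, L₂ = ρ₂/(1-ρ₂) = 0.3916/(1-0.3916) = 0.6437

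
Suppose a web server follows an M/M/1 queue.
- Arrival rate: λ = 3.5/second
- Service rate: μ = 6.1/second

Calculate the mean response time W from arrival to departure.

First, compute utilization: ρ = λ/μ = 3.5/6.1 = 0.5738
For M/M/1: W = 1/(μ-λ)
W = 1/(6.1-3.5) = 1/2.60
W = 0.3846 seconds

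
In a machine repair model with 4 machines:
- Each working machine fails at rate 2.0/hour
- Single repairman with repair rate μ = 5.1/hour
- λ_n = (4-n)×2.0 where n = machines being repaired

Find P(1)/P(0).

P(1)/P(0) = ∏_{i=0}^{1-1} λ_i/μ_{i+1}
= (4-0)×2.0/5.1
= 1.5686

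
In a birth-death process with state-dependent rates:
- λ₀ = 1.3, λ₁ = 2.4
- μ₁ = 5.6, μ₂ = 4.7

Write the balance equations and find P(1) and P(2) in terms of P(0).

Balance equations:
State 0: λ₀P₀ = μ₁P₁ → P₁ = (λ₀/μ₁)P₀ = (1.3/5.6)P₀ = 0.2321P₀
State 1: P₂ = (λ₀λ₁)/(μ₁μ₂)P₀ = (1.3×2.4)/(5.6×4.7)P₀ = 0.1185P₀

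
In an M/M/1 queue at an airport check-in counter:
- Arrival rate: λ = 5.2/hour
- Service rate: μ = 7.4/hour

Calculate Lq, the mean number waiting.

ρ = λ/μ = 5.2/7.4 = 0.7027
For M/M/1: Lq = λ²/(μ(μ-λ))
Lq = 27.04/(7.4 × 2.20)
Lq = 1.6609 passengers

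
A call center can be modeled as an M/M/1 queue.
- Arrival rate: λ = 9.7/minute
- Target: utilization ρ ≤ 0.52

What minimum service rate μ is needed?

ρ = λ/μ, so μ = λ/ρ
μ ≥ 9.7/0.52 = 18.6538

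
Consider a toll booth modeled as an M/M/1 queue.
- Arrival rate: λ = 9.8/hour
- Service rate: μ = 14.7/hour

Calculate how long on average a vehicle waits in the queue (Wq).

First, compute utilization: ρ = λ/μ = 9.8/14.7 = 0.6667
For M/M/1: Wq = λ/(μ(μ-λ))
Wq = 9.8/(14.7 × (14.7-9.8))
Wq = 9.8/(14.7 × 4.90)
Wq = 0.1361 hours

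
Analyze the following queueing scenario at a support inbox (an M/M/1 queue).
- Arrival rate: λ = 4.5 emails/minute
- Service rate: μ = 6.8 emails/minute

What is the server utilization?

Server utilization: ρ = λ/μ
ρ = 4.5/6.8 = 0.6618
The server is busy 66.18% of the time.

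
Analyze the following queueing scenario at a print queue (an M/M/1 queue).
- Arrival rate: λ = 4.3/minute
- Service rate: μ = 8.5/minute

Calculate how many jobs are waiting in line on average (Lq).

ρ = λ/μ = 4.3/8.5 = 0.5059
For M/M/1: Lq = λ²/(μ(μ-λ))
Lq = 18.49/(8.5 × 4.20)
Lq = 0.5179 jobs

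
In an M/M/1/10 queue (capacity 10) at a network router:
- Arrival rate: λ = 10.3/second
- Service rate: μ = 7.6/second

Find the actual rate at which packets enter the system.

ρ = λ/μ = 10.3/7.6 = 1.355263
P₀ = (1-ρ)/(1-ρ^(K+1)) = (1-1.355263)/(1-1.355263^11) = -0.3553/-27.3308 = 0.01300
P_K = P₀×ρ^K = 0.012999 × 1.355263^10 = 0.012999 × 20.9043 = 0.2717
λ_eff = λ(1-P_K) = 10.3 × (1 - 0.27173) = 10.3 × 0.72827 = 7.5012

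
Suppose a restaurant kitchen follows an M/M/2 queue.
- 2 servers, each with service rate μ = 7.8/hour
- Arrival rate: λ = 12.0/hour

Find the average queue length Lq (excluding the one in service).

Traffic intensity: ρ = λ/(cμ) = 12.0/(2×7.8) = 0.7692
Since ρ = 0.7692 < 1, system is stable.
Offered load a = λ/μ = cρ = 12.0/7.8 = 1.5385
P₀ = [ Σₙ₌₀^1 aⁿ/n! + a^2/(2!(1-ρ)) ]⁻¹
Σ = a^0/0! + a^1/1! = 1.0000 + 1.5385 = 2.5385
a^2/(2!(1-ρ)) = 2.36686/(2 × 0.230769) = 5.1282
P₀ = 1/(2.5385 + 5.1282) = 0.1304
Lq = P₀·a^2·ρ / (2!(1-ρ)²) = 0.130435 × 2.36686 × 0.769231 / (2 × 0.0532544) = 2.2297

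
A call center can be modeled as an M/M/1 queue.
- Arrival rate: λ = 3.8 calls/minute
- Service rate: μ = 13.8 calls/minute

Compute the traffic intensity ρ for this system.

Server utilization: ρ = λ/μ
ρ = 3.8/13.8 = 0.2754
The server is busy 27.54% of the time.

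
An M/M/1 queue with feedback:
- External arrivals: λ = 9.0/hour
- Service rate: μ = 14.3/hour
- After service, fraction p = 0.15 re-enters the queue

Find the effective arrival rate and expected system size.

Effective arrival rate: λ_eff = λ/(1-p) = 9.0/(1-0.15) = 9.0/0.85 = 10.58824
ρ = λ_eff/μ = 10.58824/14.3 = 0.740436
L = ρ/(1-ρ) = 0.740436/(1-0.740436) = 2.8526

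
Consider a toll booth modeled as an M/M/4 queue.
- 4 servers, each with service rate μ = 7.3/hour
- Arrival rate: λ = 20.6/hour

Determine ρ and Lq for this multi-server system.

Traffic intensity: ρ = λ/(cμ) = 20.6/(4×7.3) = 0.7055
Since ρ = 0.7055 < 1, system is stable.
Offered load a = λ/μ = cρ = 20.6/7.3 = 2.8219
P₀ = [ Σₙ₌₀^3 aⁿ/n! + a^4/(4!(1-ρ)) ]⁻¹
Σ = a^0/0! + a^1/1! + a^2/2! + a^3/3! = 1.0000 + 2.8219 + 3.9816 + 3.7453 = 11.5488
a^4/(4!(1-ρ)) = 63.4129/(24 × 0.29452) = 8.9712
P₀ = 1/(11.5488 + 8.9712) = 0.04873
Lq = P₀·a^4·ρ / (4!(1-ρ)²) = 0.04873 × 63.4129 × 0.7055 / (24 × 0.08674) = 1.0472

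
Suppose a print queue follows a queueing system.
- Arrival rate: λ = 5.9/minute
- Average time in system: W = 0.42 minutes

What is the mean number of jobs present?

Little's Law: L = λW
L = 5.9 × 0.42 = 2.4780 jobs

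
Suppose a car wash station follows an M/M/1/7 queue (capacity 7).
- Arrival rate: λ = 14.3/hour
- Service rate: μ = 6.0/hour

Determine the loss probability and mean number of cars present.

ρ = λ/μ = 14.3/6.0 = 2.3833
P₀ = (1-ρ)/(1-ρ^(K+1)) = (1-2.3833)/(1-2.3833^8) = -1.3833/-1039.9496 = 0.001330
P_K = P₀×ρ^K = 0.0013302 × 2.3833^7 = 0.0013302 × 436.7682 = 0.5810
Blocking probability P_7 = 0.5810 (58.10%)
L = ρ[1 - (K+1)ρ^K + Kρ^(K+1)] / [(1-ρ)(1-ρ^(K+1))]
L = 2.3833 × (1 - 8×436.7682 + 7×1040.9496) / ((1 - 2.3833) × (1 - 1040.9496)) = 6.2848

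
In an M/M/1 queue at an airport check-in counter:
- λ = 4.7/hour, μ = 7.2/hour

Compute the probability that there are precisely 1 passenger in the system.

ρ = λ/μ = 4.7/7.2 = 0.6528
P(n) = (1-ρ)ρⁿ
P(1) = (1-0.6528) × 0.6528^1
P(1) = 0.3472 × 0.6528
P(1) = 0.2267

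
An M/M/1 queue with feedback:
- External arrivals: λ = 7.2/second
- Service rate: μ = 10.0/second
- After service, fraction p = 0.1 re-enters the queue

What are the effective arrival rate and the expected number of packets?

Effective arrival rate: λ_eff = λ/(1-p) = 7.2/(1-0.1) = 7.2/0.90 = 8.0000
ρ = λ_eff/μ = 8.0000/10.0 = 0.8000
L = ρ/(1-ρ) = 0.8000/(1-0.8000) = 4.0000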